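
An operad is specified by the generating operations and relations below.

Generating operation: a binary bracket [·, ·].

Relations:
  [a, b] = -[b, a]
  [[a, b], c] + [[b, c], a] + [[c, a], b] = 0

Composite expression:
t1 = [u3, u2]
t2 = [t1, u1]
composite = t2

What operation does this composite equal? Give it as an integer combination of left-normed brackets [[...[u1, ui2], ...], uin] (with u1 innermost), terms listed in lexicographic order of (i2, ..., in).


[[u1, u2], u3] - [[u1, u3], u2]

A multilinear Lie element is pinned by u1-initial words (u1 innermost).
Composite bracket: [[u3, u2], u1]
Full expansion: 4 signed words from ab - ba (2^2 = 4).
Collect the words opening with u1:
  the word u1u2u3 carries sign +1 and contributes +[[u1, u2], u3]
  the word u1u3u2 carries sign -1 and contributes -[[u1, u3], u2]


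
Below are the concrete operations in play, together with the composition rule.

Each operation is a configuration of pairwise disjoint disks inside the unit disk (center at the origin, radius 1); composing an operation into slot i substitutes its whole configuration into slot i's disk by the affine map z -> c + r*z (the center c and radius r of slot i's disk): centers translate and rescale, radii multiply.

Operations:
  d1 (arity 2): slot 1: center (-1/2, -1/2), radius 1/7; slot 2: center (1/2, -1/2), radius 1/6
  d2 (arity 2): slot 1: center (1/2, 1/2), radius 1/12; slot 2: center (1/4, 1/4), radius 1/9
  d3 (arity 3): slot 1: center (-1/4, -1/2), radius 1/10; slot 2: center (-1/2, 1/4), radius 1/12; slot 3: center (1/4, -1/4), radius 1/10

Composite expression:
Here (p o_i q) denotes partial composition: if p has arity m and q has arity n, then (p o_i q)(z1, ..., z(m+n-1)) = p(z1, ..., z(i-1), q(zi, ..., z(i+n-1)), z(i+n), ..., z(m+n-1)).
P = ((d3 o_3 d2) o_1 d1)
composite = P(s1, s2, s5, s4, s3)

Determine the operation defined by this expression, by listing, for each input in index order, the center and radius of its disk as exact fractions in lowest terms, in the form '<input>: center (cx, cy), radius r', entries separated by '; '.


s1: center (-3/10, -11/20), radius 1/70; s2: center (-1/5, -11/20), radius 1/60; s3: center (11/40, -9/40), radius 1/90; s4: center (3/10, -1/5), radius 1/120; s5: center (-1/2, 1/4), radius 1/12

Follow each s-input down from d3: c' goes to c + r*c', radius to r*r'.
s1: after 2 affine steps, its disk has center (-3/10, -11/20), radius 1/70
s2: after 2 affine steps, its disk has center (-1/5, -11/20), radius 1/60
s5: after 1 affine step, its disk has center (-1/2, 1/4), radius 1/12
s4: after 2 affine steps, its disk has center (3/10, -1/5), radius 1/120
s3: after 2 affine steps, its disk has center (11/40, -9/40), radius 1/90


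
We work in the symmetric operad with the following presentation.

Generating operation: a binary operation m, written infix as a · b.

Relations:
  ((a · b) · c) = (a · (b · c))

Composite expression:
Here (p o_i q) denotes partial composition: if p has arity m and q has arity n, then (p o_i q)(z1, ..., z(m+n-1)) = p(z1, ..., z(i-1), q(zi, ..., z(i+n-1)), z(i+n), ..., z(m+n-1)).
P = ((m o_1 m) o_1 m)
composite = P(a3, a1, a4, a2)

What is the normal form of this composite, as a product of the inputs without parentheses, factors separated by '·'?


Key point: m is associative — brackets drop, the a-order remains.
(a3 · a1) spells out as a3 · a1
((a3 · a1) · a4) spells out as a3 · a1 · a4
(((a3 · a1) · a4) · a2) spells out as a3 · a1 · a4 · a2

a3 · a1 · a4 · a2


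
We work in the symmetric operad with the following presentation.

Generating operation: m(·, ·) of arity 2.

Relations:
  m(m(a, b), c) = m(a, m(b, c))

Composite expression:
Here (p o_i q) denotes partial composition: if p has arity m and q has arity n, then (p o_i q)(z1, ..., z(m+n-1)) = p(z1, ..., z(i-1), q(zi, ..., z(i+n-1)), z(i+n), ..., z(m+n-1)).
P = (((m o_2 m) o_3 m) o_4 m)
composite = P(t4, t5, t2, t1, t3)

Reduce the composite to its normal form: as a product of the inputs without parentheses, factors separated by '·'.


t4 · t5 · t2 · t1 · t3


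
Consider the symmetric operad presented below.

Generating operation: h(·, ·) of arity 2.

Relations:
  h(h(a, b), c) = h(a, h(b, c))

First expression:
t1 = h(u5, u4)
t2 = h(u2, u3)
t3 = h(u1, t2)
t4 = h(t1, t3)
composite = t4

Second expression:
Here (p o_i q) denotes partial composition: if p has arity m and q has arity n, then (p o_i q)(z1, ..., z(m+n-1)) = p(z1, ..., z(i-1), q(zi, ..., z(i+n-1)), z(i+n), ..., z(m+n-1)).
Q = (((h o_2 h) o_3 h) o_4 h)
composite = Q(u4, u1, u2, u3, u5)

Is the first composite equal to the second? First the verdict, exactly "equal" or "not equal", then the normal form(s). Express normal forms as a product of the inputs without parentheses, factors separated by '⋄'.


not equal: they reduce to u5 ⋄ u4 ⋄ u1 ⋄ u2 ⋄ u3 and u4 ⋄ u1 ⋄ u2 ⋄ u3 ⋄ u5

The first composite normalizes to u5 ⋄ u4 ⋄ u1 ⋄ u2 ⋄ u3
The second composite normalizes to u4 ⋄ u1 ⋄ u2 ⋄ u3 ⋄ u5
No match — not equal.


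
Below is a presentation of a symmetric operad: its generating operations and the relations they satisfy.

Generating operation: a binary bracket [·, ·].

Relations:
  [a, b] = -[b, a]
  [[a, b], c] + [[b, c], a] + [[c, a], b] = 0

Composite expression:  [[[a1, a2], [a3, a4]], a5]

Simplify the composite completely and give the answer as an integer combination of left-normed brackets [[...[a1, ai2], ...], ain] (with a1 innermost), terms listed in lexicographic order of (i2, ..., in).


A multilinear Lie element is pinned by a1-initial words (a1 innermost).
Composite bracket: [[[a1, a2], [a3, a4]], a5]
Under [a, b] = ab - ba we get 16 signed associative words (2^4 = 16).
Collect the words opening with a1:
  a1a2a3a4a5 (sign +1) contributes +[[[[a1, a2], a3], a4], a5]
  a1a2a4a3a5 (sign -1) contributes -[[[[a1, a2], a4], a3], a5]

[[[[a1, a2], a3], a4], a5] - [[[[a1, a2], a4], a3], a5]


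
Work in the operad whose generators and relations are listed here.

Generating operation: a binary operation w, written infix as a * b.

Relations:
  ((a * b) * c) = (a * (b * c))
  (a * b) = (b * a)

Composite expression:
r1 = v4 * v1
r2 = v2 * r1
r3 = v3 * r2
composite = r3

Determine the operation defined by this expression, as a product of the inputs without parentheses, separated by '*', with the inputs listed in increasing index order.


Key point: w commutes, so take the v-inputs in any fixed order.
(v4 * v1) unparenthesizes to v4 * v1
(v2 * (v4 * v1)) unparenthesizes to v2 * v4 * v1
(v3 * (v2 * (v4 * v1))) unparenthesizes to v3 * v2 * v4 * v1
rearranged into index order: v1 * v2 * v3 * v4

v1 * v2 * v3 * v4


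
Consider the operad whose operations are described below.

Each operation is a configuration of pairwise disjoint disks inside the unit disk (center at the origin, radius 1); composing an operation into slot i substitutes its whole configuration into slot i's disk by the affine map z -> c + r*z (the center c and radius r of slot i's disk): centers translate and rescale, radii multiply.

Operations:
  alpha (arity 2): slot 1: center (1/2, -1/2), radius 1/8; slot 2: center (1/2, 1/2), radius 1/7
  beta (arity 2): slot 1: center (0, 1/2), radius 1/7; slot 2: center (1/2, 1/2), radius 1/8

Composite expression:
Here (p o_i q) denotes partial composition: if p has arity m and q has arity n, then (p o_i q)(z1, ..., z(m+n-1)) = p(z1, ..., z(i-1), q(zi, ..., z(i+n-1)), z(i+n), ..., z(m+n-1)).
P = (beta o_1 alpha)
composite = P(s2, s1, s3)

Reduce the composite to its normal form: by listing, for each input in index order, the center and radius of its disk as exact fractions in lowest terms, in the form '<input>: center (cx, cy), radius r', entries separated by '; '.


Nesting under beta composes maps z -> c + r*z down each s-path.
s2 passes through 2 substitutions, ending at center (1/14, 3/7), radius 1/56
s1 passes through 2 substitutions, ending at center (1/14, 4/7), radius 1/49
s3 passes through 1 substitution, ending at center (1/2, 1/2), radius 1/8

s1: center (1/14, 4/7), radius 1/49; s2: center (1/14, 3/7), radius 1/56; s3: center (1/2, 1/2), radius 1/8


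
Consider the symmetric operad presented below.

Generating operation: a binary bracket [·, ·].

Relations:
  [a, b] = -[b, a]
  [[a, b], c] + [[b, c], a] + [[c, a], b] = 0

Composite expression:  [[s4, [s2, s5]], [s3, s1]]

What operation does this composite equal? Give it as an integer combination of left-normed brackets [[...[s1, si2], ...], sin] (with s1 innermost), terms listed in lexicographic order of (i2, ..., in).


-[[[[s1, s3], s2], s5], s4] + [[[[s1, s3], s4], s2], s5] - [[[[s1, s3], s4], s5], s2] + [[[[s1, s3], s5], s2], s4]

A multilinear Lie element is pinned by s1-initial words (s1 innermost).
Composite bracket: [[s4, [s2, s5]], [s3, s1]]
Each bracket splits as ab - ba, giving 16 signed words (2^4 = 16).
The s1-initial words carry the normal form:
  word s1s3s2s5s4 has sign -1, contributing -[[[[s1, s3], s2], s5], s4]
  word s1s3s4s2s5 has sign +1, contributing +[[[[s1, s3], s4], s2], s5]
  word s1s3s4s5s2 has sign -1, contributing -[[[[s1, s3], s4], s5], s2]
  word s1s3s5s2s4 has sign +1, contributing +[[[[s1, s3], s5], s2], s4]


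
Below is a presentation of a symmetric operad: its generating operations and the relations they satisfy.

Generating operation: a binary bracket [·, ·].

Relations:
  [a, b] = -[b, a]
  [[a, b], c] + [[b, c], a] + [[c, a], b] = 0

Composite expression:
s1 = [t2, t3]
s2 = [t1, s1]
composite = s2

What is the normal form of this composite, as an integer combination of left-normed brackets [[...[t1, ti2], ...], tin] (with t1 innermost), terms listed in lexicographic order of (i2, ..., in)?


Expand each bracket as ab - ba; the t1-initial words give the coefficients.
Composite bracket: [t1, [t2, t3]]
Expanding via [a, b] = ab - ba: 4 signed words (2^2 = 4).
Collect the words opening with t1:
  from t1t2t3, sign +1: term +[[t1, t2], t3]
  from t1t3t2, sign -1: term -[[t1, t3], t2]

[[t1, t2], t3] - [[t1, t3], t2]


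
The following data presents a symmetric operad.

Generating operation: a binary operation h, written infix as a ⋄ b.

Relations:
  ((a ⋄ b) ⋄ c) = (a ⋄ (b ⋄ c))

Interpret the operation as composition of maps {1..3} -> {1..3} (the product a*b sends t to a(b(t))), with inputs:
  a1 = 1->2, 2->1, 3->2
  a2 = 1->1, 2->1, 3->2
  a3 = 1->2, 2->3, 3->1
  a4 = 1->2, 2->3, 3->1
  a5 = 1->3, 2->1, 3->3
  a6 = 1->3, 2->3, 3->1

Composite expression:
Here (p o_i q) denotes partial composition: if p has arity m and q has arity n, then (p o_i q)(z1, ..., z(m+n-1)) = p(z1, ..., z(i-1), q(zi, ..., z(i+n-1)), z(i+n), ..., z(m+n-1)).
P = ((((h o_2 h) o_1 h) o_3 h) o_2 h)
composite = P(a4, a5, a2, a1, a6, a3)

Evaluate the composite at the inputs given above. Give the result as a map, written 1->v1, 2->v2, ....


1->1, 2->1, 3->1

(a5 ⋄ a2) = 1->3, 2->3, 3->1
(a4 ⋄ (a5 ⋄ a2)) = 1->1, 2->1, 3->2
(a1 ⋄ a6) = 1->2, 2->2, 3->2
((a1 ⋄ a6) ⋄ a3) = 1->2, 2->2, 3->2
((a4 ⋄ (a5 ⋄ a2)) ⋄ ((a1 ⋄ a6) ⋄ a3)) = 1->1, 2->1, 3->1


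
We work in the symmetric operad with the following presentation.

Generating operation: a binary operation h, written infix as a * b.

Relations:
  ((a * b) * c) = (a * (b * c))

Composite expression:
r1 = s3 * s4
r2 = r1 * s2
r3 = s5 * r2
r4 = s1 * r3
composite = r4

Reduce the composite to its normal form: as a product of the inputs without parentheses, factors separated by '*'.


s1 * s5 * s3 * s4 * s2


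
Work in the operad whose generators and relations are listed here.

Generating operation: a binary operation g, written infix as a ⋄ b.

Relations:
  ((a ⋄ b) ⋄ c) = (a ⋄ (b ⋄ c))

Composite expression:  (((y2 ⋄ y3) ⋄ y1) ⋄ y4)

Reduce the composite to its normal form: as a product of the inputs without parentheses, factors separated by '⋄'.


y2 ⋄ y3 ⋄ y1 ⋄ y4

Under associativity of g, the answer is the y's in reading order.
(y2 ⋄ y3) collapses to y2 ⋄ y3
((y2 ⋄ y3) ⋄ y1) collapses to y2 ⋄ y3 ⋄ y1
(((y2 ⋄ y3) ⋄ y1) ⋄ y4) collapses to y2 ⋄ y3 ⋄ y1 ⋄ y4


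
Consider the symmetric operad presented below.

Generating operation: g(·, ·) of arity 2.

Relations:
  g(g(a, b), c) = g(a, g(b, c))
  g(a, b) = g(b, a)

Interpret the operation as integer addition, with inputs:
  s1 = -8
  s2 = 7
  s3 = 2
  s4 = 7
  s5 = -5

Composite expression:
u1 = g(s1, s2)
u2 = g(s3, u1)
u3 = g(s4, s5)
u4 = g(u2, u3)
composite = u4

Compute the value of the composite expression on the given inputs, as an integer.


3

g(s1, s2) = -1
g(s3, g(s1, s2)) = 1
g(s4, s5) = 2
g(g(s3, g(s1, s2)), g(s4, s5)) = 3


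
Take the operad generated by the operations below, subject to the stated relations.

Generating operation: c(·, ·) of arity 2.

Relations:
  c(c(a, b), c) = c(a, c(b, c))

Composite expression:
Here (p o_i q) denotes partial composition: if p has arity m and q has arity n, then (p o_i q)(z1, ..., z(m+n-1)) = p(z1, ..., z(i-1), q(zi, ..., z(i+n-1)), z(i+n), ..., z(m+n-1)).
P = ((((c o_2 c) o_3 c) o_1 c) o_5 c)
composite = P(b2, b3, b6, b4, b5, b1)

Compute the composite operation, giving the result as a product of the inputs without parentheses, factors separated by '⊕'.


b2 ⊕ b3 ⊕ b6 ⊕ b4 ⊕ b5 ⊕ b1


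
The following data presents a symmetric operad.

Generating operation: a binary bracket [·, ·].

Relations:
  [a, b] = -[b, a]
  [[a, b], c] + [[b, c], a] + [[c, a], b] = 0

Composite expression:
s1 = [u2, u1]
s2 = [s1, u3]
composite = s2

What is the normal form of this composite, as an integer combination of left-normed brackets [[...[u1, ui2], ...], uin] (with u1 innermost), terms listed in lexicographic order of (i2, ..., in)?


-[[u1, u2], u3]


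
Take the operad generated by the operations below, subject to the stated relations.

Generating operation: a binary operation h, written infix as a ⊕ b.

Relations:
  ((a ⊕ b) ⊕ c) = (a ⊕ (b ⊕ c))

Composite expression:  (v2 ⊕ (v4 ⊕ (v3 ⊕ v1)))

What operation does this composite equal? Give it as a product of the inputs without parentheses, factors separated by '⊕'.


v2 ⊕ v4 ⊕ v3 ⊕ v1

Key point: h is associative — brackets drop, the v-order remains.
(v3 ⊕ v1) spells out as v3 ⊕ v1
(v4 ⊕ (v3 ⊕ v1)) spells out as v4 ⊕ v3 ⊕ v1
(v2 ⊕ (v4 ⊕ (v3 ⊕ v1))) spells out as v2 ⊕ v4 ⊕ v3 ⊕ v1


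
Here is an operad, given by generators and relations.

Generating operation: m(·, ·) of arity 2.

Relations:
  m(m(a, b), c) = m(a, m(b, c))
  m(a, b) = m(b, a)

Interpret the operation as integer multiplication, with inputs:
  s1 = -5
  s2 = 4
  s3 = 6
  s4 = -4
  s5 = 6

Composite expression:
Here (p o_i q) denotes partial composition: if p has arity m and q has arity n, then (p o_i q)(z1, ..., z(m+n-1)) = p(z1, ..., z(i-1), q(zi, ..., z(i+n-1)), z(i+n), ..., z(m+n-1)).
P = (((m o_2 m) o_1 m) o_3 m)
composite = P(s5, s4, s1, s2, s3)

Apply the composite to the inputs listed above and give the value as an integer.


2880

m(s5, s4) = -24
m(s1, s2) = -20
m(m(s1, s2), s3) = -120
m(m(s5, s4), m(m(s1, s2), s3)) = 2880


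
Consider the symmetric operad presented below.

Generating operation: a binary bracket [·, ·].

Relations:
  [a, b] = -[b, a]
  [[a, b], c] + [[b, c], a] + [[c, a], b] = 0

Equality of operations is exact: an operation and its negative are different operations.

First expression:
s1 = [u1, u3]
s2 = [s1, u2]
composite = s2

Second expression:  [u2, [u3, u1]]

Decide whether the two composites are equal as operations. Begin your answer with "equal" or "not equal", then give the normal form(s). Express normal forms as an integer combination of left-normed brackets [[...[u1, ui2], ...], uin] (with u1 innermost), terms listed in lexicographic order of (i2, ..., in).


equal; the common form is [[u1, u3], u2]

In normal form, the first expression is [[u1, u3], u2]
In normal form, the second expression is [[u1, u3], u2]
Same normal form: equal.


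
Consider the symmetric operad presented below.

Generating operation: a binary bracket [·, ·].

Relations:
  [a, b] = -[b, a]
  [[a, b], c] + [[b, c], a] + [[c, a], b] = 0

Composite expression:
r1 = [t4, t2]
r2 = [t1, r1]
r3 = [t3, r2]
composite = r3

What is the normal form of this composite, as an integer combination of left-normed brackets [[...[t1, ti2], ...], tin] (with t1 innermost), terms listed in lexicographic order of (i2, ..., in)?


[[[t1, t2], t4], t3] - [[[t1, t4], t2], t3]

A multilinear Lie element is pinned by t1-initial words (t1 innermost).
Composite bracket: [t3, [t1, [t4, t2]]]
Full expansion: 8 signed words from ab - ba (2^3 = 8).
The t1-initial words carry the normal form:
  from t1t2t4t3, sign +1: term +[[[t1, t2], t4], t3]
  from t1t4t2t3, sign -1: term -[[[t1, t4], t2], t3]


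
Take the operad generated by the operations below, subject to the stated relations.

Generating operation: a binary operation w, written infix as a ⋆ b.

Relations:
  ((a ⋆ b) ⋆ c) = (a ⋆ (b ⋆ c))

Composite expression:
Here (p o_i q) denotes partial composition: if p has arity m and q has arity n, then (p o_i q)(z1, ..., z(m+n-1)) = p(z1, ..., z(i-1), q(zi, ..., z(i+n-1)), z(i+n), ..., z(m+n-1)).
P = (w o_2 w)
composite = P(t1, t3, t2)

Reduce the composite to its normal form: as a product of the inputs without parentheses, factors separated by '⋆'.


t1 ⋆ t3 ⋆ t2

Under associativity of w, the answer is the t's in reading order.
(t3 ⋆ t2) unparenthesizes to t3 ⋆ t2
(t1 ⋆ (t3 ⋆ t2)) unparenthesizes to t1 ⋆ t3 ⋆ t2


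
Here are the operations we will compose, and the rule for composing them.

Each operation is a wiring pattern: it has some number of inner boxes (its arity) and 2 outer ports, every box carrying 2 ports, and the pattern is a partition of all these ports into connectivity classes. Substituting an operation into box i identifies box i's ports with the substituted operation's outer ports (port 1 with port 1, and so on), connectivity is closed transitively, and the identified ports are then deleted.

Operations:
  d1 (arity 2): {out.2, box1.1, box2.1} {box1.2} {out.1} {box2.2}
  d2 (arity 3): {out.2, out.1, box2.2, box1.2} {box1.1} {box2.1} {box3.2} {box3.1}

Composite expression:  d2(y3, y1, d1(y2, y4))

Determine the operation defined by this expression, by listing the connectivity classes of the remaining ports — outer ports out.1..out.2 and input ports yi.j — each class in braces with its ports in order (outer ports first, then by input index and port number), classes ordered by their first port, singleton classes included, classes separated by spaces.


{out.1, out.2, y1.2, y3.2} {y1.1} {y2.1, y4.1} {y2.2} {y3.1} {y4.2}

After gluing at d2, chains via deleted ports link the y-ports.
composing d1 on (y2, y4), with out.j its own outer ports: {out.1} {out.2, y2.1, y4.1} {y2.2} {y4.2}
composing d2 on (y3, y1, y2, y4), with out.j its own outer ports: {out.1, out.2, y1.2, y3.2} {y1.1} {y2.1, y4.1} {y2.2} {y3.1} {y4.2}


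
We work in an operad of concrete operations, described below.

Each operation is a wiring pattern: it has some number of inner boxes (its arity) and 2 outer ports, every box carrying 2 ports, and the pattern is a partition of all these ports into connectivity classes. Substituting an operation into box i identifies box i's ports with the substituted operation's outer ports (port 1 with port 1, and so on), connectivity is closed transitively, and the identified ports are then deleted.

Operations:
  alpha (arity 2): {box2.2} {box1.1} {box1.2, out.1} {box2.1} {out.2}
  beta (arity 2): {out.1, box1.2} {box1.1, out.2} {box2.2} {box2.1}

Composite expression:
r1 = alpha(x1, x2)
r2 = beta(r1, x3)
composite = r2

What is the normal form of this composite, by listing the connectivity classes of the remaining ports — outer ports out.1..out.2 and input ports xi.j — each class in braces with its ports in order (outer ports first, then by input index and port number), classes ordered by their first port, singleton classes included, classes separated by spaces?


{out.1} {out.2, x1.2} {x1.1} {x2.1} {x2.2} {x3.1} {x3.2}


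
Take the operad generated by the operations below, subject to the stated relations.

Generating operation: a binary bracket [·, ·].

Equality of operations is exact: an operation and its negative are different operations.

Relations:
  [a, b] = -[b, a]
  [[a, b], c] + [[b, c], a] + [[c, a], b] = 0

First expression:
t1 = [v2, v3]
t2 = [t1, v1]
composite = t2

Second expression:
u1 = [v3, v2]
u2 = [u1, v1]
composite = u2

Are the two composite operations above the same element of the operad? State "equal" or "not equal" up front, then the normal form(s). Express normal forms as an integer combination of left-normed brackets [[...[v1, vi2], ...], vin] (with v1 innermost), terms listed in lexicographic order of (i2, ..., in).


not equal; the first gives -[[v1, v2], v3] + [[v1, v3], v2] and the second [[v1, v2], v3] - [[v1, v3], v2]

The first expression, normalized: -[[v1, v2], v3] + [[v1, v3], v2]
The second expression, normalized: [[v1, v2], v3] - [[v1, v3], v2]
The normal forms differ: not equal.


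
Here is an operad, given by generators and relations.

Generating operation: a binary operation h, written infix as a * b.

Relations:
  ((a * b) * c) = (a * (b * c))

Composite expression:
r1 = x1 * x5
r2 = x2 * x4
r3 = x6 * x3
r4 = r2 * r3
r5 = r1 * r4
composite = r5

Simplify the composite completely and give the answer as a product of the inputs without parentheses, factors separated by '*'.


Key point: h is associative — brackets drop, the x-order remains.
(x1 * x5) unparenthesizes to x1 * x5
(x2 * x4) unparenthesizes to x2 * x4
(x6 * x3) unparenthesizes to x6 * x3
((x2 * x4) * (x6 * x3)) unparenthesizes to x2 * x4 * x6 * x3
((x1 * x5) * ((x2 * x4) * (x6 * x3))) unparenthesizes to x1 * x5 * x2 * x4 * x6 * x3

x1 * x5 * x2 * x4 * x6 * x3


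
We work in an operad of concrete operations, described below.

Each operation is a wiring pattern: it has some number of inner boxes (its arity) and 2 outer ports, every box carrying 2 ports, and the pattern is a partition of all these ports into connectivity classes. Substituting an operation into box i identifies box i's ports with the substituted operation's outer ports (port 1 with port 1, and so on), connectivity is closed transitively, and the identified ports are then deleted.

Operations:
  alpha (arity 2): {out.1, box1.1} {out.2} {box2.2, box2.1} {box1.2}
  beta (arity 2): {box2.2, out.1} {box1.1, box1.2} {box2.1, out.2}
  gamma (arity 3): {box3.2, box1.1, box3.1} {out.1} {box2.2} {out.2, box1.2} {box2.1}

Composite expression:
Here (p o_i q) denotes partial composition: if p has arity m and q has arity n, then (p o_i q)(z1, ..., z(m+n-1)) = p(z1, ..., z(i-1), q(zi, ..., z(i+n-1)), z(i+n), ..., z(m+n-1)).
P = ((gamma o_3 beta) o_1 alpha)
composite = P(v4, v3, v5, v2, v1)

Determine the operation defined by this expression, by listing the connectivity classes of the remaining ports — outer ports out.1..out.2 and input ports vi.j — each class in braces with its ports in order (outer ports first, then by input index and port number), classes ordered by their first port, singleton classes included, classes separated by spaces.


{out.1} {out.2} {v1.1, v1.2, v4.1} {v2.1, v2.2} {v3.1, v3.2} {v4.2} {v5.1} {v5.2}

Two ports join when wires chain via gamma-identified ports.
alpha over (v4, v3) gives {out.1, v4.1} {out.2} {v3.1, v3.2} {v4.2}, out.j being that stage's outer ports
beta over (v2, v1) gives {out.1, v1.2} {out.2, v1.1} {v2.1, v2.2}, out.j being that stage's outer ports
gamma over (v4, v3, v5, v2, v1) gives {out.1} {out.2} {v1.1, v1.2, v4.1} {v2.1, v2.2} {v3.1, v3.2} {v4.2} {v5.1} {v5.2}, out.j being that stage's outer ports


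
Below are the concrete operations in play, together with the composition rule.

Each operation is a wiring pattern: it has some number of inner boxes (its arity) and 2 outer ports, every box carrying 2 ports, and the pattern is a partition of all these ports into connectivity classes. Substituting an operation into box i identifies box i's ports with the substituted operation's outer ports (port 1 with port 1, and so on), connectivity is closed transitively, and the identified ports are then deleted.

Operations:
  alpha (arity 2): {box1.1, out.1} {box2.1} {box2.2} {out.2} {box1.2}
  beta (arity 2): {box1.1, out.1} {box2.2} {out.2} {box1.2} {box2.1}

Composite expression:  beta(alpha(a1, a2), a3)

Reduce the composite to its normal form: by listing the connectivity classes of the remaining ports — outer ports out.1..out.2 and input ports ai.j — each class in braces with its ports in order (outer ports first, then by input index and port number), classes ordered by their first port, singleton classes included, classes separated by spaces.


Connectivity passes through glued beta-boundaries; trace each wire chain.
through alpha, on inputs (a1, a2): {out.1, a1.1} {out.2} {a1.2} {a2.1} {a2.2} (out.j = stage outer ports)
through beta, on inputs (a1, a2, a3): {out.1, a1.1} {out.2} {a1.2} {a2.1} {a2.2} {a3.1} {a3.2} (out.j = stage outer ports)

{out.1, a1.1} {out.2} {a1.2} {a2.1} {a2.2} {a3.1} {a3.2}


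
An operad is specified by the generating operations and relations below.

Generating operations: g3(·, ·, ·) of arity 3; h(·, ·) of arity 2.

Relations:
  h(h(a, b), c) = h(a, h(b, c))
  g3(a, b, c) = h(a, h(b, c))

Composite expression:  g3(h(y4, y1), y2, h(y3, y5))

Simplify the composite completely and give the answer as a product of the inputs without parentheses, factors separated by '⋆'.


y4 ⋆ y1 ⋆ y2 ⋆ y3 ⋆ y5

Associativity of g3 dissolves the nesting; only the y-input order survives.
h(y4, y1) linearizes to y4 ⋆ y1
h(y3, y5) linearizes to y3 ⋆ y5
g3(h(y4, y1), y2, h(y3, y5)) linearizes to y4 ⋆ y1 ⋆ y2 ⋆ y3 ⋆ y5


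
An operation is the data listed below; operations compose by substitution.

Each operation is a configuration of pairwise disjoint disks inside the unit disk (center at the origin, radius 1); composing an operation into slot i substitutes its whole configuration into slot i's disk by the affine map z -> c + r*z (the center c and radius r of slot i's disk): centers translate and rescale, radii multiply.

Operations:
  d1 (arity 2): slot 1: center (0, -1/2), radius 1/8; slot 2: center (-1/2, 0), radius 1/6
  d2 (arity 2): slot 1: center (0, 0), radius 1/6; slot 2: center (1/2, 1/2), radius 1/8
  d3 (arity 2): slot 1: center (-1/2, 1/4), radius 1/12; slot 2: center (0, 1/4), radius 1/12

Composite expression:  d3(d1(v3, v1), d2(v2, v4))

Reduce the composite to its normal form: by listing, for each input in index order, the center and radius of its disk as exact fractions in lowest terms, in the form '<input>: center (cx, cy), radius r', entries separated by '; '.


v1: center (-13/24, 1/4), radius 1/72; v2: center (0, 1/4), radius 1/72; v3: center (-1/2, 5/24), radius 1/96; v4: center (1/24, 7/24), radius 1/96

Each v-disk chains the slot maps above it in d3; radii multiply.
for v3, the 2-step affine chain lands on center (-1/2, 5/24), radius 1/96
for v1, the 2-step affine chain lands on center (-13/24, 1/4), radius 1/72
for v2, the 2-step affine chain lands on center (0, 1/4), radius 1/72
for v4, the 2-step affine chain lands on center (1/24, 7/24), radius 1/96


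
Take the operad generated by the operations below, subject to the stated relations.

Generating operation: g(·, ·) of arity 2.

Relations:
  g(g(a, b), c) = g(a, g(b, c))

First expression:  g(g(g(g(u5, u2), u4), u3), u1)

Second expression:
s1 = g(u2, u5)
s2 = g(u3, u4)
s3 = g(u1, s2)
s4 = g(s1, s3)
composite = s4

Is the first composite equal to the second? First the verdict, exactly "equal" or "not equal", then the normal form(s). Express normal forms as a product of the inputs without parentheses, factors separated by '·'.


not equal; first: u5 · u2 · u4 · u3 · u1; second: u2 · u5 · u1 · u3 · u4

Reducing the first expression gives u5 · u2 · u4 · u3 · u1
Reducing the second expression gives u2 · u5 · u1 · u3 · u4
They disagree, so not equal.


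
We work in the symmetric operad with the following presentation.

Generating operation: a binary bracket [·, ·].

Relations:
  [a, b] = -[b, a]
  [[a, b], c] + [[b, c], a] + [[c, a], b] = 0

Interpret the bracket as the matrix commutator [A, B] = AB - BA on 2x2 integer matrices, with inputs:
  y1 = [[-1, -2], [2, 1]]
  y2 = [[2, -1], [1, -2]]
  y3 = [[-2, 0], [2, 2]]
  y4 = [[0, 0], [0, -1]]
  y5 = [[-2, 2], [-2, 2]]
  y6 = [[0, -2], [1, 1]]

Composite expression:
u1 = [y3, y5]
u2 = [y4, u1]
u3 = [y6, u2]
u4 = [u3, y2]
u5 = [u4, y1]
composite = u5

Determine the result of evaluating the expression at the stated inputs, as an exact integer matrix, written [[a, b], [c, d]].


[y3, y5] = [[-4, -8], [-16, 4]]
[y4, [y3, y5]] = [[0, -8], [16, 0]]
[y6, [y4, [y3, y5]]] = [[-24, 8], [16, 24]]
[[y6, [y4, [y3, y5]]], y2] = [[24, 16], [112, -24]]
[[[y6, [y4, [y3, y5]]], y2], y1] = [[256, -64], [-320, -256]]

[[256, -64], [-320, -256]]


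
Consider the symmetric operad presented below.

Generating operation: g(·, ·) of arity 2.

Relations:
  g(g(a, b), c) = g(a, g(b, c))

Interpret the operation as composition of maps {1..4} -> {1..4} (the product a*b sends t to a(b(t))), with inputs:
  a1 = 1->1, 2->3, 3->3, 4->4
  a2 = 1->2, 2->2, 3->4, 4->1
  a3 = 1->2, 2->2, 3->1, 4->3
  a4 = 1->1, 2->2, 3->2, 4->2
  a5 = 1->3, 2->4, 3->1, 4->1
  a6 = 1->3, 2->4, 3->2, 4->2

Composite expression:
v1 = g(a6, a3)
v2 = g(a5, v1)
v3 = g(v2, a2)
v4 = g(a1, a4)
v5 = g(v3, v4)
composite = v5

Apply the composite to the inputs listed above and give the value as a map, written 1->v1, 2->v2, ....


1->1, 2->4, 3->4, 4->4

g(a6, a3) = 1->4, 2->4, 3->3, 4->2
g(a5, g(a6, a3)) = 1->1, 2->1, 3->1, 4->4
g(g(a5, g(a6, a3)), a2) = 1->1, 2->1, 3->4, 4->1
g(a1, a4) = 1->1, 2->3, 3->3, 4->3
g(g(g(a5, g(a6, a3)), a2), g(a1, a4)) = 1->1, 2->4, 3->4, 4->4


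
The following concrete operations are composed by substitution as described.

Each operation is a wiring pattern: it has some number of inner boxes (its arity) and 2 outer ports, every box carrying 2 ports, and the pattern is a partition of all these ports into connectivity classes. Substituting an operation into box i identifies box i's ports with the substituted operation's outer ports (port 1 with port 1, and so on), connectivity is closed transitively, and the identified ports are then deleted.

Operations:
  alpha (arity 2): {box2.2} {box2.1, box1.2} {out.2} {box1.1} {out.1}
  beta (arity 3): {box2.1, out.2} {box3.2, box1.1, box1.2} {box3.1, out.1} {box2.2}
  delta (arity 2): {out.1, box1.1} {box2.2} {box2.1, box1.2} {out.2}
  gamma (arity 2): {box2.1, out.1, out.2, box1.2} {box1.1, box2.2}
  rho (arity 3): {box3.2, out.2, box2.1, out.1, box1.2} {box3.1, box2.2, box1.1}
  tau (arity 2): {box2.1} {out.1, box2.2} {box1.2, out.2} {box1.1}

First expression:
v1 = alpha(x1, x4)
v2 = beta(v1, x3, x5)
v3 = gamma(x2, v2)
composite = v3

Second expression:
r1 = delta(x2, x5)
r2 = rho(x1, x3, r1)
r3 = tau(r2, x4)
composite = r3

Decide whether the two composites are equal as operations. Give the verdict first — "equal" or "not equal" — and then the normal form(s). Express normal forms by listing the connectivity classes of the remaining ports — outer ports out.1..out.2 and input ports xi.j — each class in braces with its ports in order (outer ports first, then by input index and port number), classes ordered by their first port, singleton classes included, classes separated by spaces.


The first expression reduces to {out.1, out.2, x2.2, x5.1} {x1.1} {x1.2, x4.1} {x2.1, x3.1} {x3.2} {x4.2} {x5.2}
The second expression reduces to {out.1, x4.2} {out.2, x1.2, x3.1} {x1.1, x2.1, x3.2} {x2.2, x5.1} {x4.1} {x5.2}
They disagree, so not equal.

not equal: they reduce to {out.1, out.2, x2.2, x5.1} {x1.1} {x1.2, x4.1} {x2.1, x3.1} {x3.2} {x4.2} {x5.2} and {out.1, x4.2} {out.2, x1.2, x3.1} {x1.1, x2.1, x3.2} {x2.2, x5.1} {x4.1} {x5.2}


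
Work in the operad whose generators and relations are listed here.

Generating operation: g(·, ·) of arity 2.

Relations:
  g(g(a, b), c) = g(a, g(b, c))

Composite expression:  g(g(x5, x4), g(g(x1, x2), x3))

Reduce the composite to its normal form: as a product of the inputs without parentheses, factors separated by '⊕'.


x5 ⊕ x4 ⊕ x1 ⊕ x2 ⊕ x3


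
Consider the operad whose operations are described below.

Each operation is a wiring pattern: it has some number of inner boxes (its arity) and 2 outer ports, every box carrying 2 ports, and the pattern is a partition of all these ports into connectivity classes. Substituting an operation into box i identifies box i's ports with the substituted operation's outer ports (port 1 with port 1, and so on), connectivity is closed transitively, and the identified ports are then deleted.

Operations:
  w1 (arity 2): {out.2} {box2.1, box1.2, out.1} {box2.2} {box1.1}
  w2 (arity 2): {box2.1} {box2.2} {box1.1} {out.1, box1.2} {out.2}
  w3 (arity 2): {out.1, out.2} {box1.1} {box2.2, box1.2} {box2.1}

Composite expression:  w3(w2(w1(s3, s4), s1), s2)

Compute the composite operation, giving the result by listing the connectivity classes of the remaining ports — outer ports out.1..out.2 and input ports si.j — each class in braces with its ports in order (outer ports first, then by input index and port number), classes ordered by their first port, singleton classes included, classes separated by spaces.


{out.1, out.2} {s1.1} {s1.2} {s2.1} {s2.2} {s3.1} {s3.2, s4.1} {s4.2}

Two ports join when wires chain via w3-identified ports.
the subtree at w1 composes to {out.1, s3.2, s4.1} {out.2} {s3.1} {s4.2} on (s3, s4); out.j = own outer ports
the subtree at w2 composes to {out.1} {out.2} {s1.1} {s1.2} {s3.1} {s3.2, s4.1} {s4.2} on (s3, s4, s1); out.j = own outer ports
the subtree at w3 composes to {out.1, out.2} {s1.1} {s1.2} {s2.1} {s2.2} {s3.1} {s3.2, s4.1} {s4.2} on (s3, s4, s1, s2); out.j = own outer ports


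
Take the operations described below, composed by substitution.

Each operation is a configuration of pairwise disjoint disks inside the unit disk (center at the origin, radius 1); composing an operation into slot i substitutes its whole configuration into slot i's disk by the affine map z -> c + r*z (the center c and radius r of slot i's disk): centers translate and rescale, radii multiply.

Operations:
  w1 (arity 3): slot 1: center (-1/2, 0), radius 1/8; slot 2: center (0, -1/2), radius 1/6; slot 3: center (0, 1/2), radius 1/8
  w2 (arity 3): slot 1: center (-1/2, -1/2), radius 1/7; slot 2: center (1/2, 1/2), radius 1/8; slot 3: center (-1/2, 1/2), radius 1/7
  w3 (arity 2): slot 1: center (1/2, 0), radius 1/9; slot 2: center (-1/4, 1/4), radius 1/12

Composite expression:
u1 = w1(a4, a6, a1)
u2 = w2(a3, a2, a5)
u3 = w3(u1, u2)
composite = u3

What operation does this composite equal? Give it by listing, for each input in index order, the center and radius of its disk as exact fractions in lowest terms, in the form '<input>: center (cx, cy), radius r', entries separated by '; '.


a1: center (1/2, 1/18), radius 1/72; a2: center (-5/24, 7/24), radius 1/96; a3: center (-7/24, 5/24), radius 1/84; a4: center (4/9, 0), radius 1/72; a5: center (-7/24, 7/24), radius 1/84; a6: center (1/2, -1/18), radius 1/54

Only the slot chain above each a matters under w3; compose those maps.
for a4, the 2-step affine chain lands on center (4/9, 0), radius 1/72
for a6, the 2-step affine chain lands on center (1/2, -1/18), radius 1/54
for a1, the 2-step affine chain lands on center (1/2, 1/18), radius 1/72
for a3, the 2-step affine chain lands on center (-7/24, 5/24), radius 1/84
for a2, the 2-step affine chain lands on center (-5/24, 7/24), radius 1/96
for a5, the 2-step affine chain lands on center (-7/24, 7/24), radius 1/84


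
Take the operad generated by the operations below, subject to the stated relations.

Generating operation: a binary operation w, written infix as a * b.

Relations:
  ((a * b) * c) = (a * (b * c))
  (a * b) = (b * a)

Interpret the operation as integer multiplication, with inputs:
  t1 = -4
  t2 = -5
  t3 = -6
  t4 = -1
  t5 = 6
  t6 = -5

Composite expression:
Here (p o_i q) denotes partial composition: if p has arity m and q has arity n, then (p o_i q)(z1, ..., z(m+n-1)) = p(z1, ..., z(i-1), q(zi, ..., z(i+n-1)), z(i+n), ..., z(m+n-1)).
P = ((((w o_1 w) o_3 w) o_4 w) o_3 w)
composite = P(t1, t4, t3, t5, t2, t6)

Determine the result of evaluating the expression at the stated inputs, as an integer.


(t1 * t4) = 4
(t3 * t5) = -36
(t2 * t6) = 25
((t3 * t5) * (t2 * t6)) = -900
((t1 * t4) * ((t3 * t5) * (t2 * t6))) = -3600

-3600


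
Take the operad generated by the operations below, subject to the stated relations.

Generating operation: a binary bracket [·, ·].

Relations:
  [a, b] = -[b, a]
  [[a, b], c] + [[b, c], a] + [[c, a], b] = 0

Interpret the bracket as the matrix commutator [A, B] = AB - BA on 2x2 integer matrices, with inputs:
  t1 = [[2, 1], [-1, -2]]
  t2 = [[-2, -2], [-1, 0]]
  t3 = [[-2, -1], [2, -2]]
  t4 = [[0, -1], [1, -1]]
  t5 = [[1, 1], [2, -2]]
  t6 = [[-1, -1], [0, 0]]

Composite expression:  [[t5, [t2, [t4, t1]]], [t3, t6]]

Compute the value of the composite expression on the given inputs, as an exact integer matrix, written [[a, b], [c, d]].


[t4, t1] = [[0, 5], [5, 0]]
[t2, [t4, t1]] = [[-5, -10], [10, 5]]
[t5, [t2, [t4, t1]]] = [[30, -20], [-50, -30]]
[t3, t6] = [[2, -1], [-2, -2]]
[[t5, [t2, [t4, t1]]], [t3, t6]] = [[-10, 20], [-80, 10]]

[[-10, 20], [-80, 10]]


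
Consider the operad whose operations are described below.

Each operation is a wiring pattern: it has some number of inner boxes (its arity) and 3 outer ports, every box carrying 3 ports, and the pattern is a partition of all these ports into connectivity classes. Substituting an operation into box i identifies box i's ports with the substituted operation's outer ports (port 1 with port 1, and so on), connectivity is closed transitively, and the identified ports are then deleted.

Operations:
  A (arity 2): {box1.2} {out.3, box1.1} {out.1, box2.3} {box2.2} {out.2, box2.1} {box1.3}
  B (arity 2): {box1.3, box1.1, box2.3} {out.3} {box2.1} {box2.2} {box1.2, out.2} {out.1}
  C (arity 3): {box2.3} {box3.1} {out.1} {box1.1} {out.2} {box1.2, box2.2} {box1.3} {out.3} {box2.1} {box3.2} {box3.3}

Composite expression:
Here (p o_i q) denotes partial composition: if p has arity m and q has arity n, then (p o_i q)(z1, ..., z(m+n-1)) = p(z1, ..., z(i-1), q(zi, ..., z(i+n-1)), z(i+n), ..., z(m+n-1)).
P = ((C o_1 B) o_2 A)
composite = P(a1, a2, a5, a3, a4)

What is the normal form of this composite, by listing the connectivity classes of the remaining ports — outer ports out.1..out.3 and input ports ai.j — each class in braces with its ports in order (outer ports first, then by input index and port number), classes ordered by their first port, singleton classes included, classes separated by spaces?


After gluing at C, chains via deleted ports link the a-ports.
stage A: inputs (a2, a5), connectivity {out.1, a5.3} {out.2, a5.1} {out.3, a2.1} {a2.2} {a2.3} {a5.2}, out.j its boundary
stage B: inputs (a1, a2, a5), connectivity {out.1} {out.2, a1.2} {out.3} {a1.1, a1.3, a2.1} {a2.2} {a2.3} {a5.1} {a5.2} {a5.3}, out.j its boundary
stage C: inputs (a1, a2, a5, a3, a4), connectivity {out.1} {out.2} {out.3} {a1.1, a1.3, a2.1} {a1.2, a3.2} {a2.2} {a2.3} {a3.1} {a3.3} {a4.1} {a4.2} {a4.3} {a5.1} {a5.2} {a5.3}, out.j its boundary

{out.1} {out.2} {out.3} {a1.1, a1.3, a2.1} {a1.2, a3.2} {a2.2} {a2.3} {a3.1} {a3.3} {a4.1} {a4.2} {a4.3} {a5.1} {a5.2} {a5.3}


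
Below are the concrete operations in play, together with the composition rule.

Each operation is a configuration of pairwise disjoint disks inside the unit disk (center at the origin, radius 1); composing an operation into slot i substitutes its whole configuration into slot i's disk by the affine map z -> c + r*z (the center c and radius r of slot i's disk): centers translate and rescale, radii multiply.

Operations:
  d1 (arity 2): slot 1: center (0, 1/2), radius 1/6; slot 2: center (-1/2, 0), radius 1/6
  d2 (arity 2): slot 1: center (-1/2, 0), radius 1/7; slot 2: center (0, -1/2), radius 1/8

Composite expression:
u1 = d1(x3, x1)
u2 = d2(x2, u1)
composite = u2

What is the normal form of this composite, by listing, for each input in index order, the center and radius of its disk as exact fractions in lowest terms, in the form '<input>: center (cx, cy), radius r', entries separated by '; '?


Nesting under d2 composes maps z -> c + r*z down each x-path.
x2: after 1 affine step, its disk has center (-1/2, 0), radius 1/7
x3: after 2 affine steps, its disk has center (0, -7/16), radius 1/48
x1: after 2 affine steps, its disk has center (-1/16, -1/2), radius 1/48

x1: center (-1/16, -1/2), radius 1/48; x2: center (-1/2, 0), radius 1/7; x3: center (0, -7/16), radius 1/48
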